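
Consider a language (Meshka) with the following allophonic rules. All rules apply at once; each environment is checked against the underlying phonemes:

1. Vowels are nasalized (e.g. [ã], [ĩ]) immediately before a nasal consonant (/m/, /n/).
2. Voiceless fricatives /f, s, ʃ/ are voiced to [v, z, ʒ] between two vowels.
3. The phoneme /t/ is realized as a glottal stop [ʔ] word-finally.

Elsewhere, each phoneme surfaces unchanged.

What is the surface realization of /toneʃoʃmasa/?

[tõneʒoʃmaza]

/t/ (word-initial) fails the environment for rule 3, so it stays [t].
/o/ — between /t/ and /n/, before a nasal consonant — surfaces as [õ] (rule 1).
/n/ — not in any rule's target class → [n].
/e/ (between /n/ and /ʃ/) is in the target of rule 1 but the environment (before a nasal consonant) is not met → [e].
/ʃ/ (between /e/ and /o/) occurs between two vowels → [ʒ] by rule 2.
/o/ (between /ʃ/ and /ʃ/): rule 1 targets it, but not before a nasal consonant → unchanged [o].
/ʃ/ (between /o/ and /m/) is in the target of rule 2 but the environment (between two vowels) is not met → [ʃ].
/m/ — not in any rule's target class → [m].
/a/ (between /m/ and /s/) is in the target of rule 1 but the environment (before a nasal consonant) is not met → [a].
/s/ (between /a/ and /a/) occurs between two vowels → [z] by rule 2.
/a/ (word-final) fails the environment for rule 1, so it stays [a].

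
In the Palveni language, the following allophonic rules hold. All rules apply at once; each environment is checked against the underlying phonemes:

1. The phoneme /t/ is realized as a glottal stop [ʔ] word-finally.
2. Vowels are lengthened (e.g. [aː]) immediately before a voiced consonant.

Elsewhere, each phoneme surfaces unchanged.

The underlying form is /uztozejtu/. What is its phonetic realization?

[uːztoːzeːjtu]

Rule 2 applies to /u/ (word-initial: before a voiced consonant) → [uː].
/z/ (between /u/ and /t/) is unaffected → [z].
/t/ (between /z/ and /o/) is in the target of rule 1 but the environment (word-finally) is not met → [t].
/o/ (between /t/ and /z/): before a voiced consonant, so rule 2 applies → [oː].
/z/ (between /o/ and /e/): no rule targets it → [z].
Rule 2 applies to /e/ (between /z/ and /j/: before a voiced consonant) → [eː].
/j/ — not in any rule's target class → [j].
/t/ (between /j/ and /u/): rule 1 targets it, but not word-finally → unchanged [t].
/u/ (word-final) is in the target of rule 2 but the environment (before a voiced consonant) is not met → [u].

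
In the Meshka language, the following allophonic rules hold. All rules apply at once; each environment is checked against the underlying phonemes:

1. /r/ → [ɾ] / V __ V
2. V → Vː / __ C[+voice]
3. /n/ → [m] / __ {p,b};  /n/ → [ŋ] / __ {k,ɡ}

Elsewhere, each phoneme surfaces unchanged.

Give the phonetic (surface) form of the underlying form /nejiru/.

/n/ (word-initial) is in the target of rule 3 but the environment (before a labial or velar stop) is not met → [n].
/e/ meets the environment for rule 2 (before a voiced consonant) → [eː].
/i/ — between /j/ and /r/, before a voiced consonant — surfaces as [iː] (rule 2).
Rule 1 applies to /r/ (between /i/ and /u/: between two vowels) → [ɾ].
/u/ (word-final): rule 2 targets it, but not before a voiced consonant → unchanged [u].

[neːjiːɾu]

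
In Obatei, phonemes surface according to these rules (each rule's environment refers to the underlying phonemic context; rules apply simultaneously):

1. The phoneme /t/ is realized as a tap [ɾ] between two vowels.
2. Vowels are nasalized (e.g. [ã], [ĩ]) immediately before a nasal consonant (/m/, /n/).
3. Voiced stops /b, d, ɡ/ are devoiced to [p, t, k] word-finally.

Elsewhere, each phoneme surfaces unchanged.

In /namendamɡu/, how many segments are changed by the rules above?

3

Segments that undergo a rule: /a/ → [ã] (rule 2); /e/ → [ẽ] (rule 2); /a/ → [ã] (rule 2).
All other segments surface unchanged.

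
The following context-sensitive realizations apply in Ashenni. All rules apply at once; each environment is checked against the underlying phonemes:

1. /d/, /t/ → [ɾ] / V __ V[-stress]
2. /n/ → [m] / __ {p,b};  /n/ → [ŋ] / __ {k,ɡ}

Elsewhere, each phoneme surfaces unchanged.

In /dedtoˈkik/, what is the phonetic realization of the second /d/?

/d/ (between /e/ and /t/) is in the target of rule 1 but the environment (between a vowel and a following unstressed vowel) is not met → [d].

[d]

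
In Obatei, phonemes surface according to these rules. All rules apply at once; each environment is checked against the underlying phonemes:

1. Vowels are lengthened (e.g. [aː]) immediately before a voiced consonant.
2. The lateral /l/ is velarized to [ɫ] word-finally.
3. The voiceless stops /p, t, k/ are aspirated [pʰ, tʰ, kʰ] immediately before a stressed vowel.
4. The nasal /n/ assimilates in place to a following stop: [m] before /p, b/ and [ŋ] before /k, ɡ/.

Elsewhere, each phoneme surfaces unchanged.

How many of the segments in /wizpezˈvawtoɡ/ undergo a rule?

Segments that undergo a rule: /i/ → [iː] (rule 1); /e/ → [eː] (rule 1); /a/ → [aː] (rule 1); /o/ → [oː] (rule 1).
All other segments surface unchanged.

4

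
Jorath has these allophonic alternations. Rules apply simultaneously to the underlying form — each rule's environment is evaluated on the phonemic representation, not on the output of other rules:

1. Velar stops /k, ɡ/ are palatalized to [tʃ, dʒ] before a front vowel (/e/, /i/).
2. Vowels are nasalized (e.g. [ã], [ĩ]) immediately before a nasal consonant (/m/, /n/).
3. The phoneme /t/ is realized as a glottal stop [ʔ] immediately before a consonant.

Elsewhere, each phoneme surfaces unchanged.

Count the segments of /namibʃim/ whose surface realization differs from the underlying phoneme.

Segments that undergo a rule: /a/ → [ã] (rule 2); /i/ → [ĩ] (rule 2).
All other segments surface unchanged.

2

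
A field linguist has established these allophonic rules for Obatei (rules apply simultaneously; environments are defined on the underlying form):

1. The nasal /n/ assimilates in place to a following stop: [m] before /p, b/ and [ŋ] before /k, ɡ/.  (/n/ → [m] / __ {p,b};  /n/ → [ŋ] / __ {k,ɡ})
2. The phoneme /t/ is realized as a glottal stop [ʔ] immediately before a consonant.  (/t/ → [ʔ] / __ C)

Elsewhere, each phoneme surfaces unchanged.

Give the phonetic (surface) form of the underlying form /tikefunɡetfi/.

/t/ (word-initial): rule 2 targets it, but not immediately before a consonant → unchanged [t].
/n/ meets the environment for rule 1 (before a labial or velar stop) → [ŋ].
/t/ meets the environment for rule 2 (immediately before a consonant) → [ʔ].

[tikefuŋɡeʔfi]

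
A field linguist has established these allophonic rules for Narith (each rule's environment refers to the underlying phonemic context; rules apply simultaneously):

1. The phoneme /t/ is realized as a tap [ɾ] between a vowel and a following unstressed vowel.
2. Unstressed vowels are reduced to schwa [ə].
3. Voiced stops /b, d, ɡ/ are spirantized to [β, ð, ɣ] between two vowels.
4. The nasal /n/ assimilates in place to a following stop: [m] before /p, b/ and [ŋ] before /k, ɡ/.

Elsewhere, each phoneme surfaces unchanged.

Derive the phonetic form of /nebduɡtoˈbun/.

[nəbdəɡtəˈβun]

/n/ (word-initial): rule 4 targets it, but not before a labial or velar stop → unchanged [n].
/e/ meets the environment for rule 2 (in an unstressed syllable) → [ə].
/b/ (between /e/ and /d/) is in the target of rule 3 but the environment (between two vowels) is not met → [b].
/d/ (between /b/ and /u/) fails the environment for rule 3, so it stays [d].
Rule 2 applies to /u/ (between /d/ and /ɡ/: in an unstressed syllable) → [ə].
/ɡ/ (between /u/ and /t/) fails the environment for rule 3, so it stays [ɡ].
/t/ — between /ɡ/ and /o/; rule 1 does not apply here → [t].
Rule 2 applies to /o/ (between /t/ and /b/: in an unstressed syllable) → [ə].
/b/ (between /o/ and /u/) occurs between two vowels → [β] by rule 3.
/u/ (between /b/ and /n/) fails the environment for rule 2, so it stays [u].
/n/ (word-final) is in the target of rule 4 but the environment (before a labial or velar stop) is not met → [n].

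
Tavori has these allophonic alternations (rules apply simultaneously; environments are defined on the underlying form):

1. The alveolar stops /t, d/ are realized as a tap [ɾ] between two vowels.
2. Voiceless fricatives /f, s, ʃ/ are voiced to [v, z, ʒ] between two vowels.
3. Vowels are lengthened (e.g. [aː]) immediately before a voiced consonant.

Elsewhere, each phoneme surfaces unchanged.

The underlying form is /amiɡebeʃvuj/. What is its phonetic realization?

Rule 3 applies to /a/ (word-initial: before a voiced consonant) → [aː].
/m/ (between /a/ and /i/): no rule targets it → [m].
/i/ — between /m/ and /ɡ/, before a voiced consonant — surfaces as [iː] (rule 3).
/ɡ/ (between /i/ and /e/) is unaffected → [ɡ].
/e/ — between /ɡ/ and /b/, before a voiced consonant — surfaces as [eː] (rule 3).
/b/ (between /e/ and /e/): no rule targets it → [b].
/e/ — between /b/ and /ʃ/; rule 3 does not apply here → [e].
/ʃ/ — between /e/ and /v/; rule 2 does not apply here → [ʃ].
/v/ stays [v].
/u/ — between /v/ and /j/, before a voiced consonant — surfaces as [uː] (rule 3).
/j/ stays [j].

[aːmiːɡeːbeʃvuːj]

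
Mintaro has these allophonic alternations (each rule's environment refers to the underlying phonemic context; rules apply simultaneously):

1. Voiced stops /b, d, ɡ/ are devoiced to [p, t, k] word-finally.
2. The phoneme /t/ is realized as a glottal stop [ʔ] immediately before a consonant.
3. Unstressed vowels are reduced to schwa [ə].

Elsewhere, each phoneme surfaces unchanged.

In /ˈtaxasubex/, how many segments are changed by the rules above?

Segments that undergo a rule: /a/ → [ə] (rule 3); /u/ → [ə] (rule 3); /e/ → [ə] (rule 3).
All other segments surface unchanged.

3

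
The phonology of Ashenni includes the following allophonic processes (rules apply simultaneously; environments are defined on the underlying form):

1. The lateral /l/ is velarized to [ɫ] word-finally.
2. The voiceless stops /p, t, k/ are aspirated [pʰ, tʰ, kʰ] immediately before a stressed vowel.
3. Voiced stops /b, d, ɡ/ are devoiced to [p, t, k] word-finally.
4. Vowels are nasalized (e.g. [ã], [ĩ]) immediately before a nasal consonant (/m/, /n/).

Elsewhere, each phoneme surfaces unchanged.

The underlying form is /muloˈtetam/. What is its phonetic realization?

/m/ (word-initial) is unaffected → [m].
/u/ (between /m/ and /l/): rule 4 targets it, but not before a nasal consonant → unchanged [u].
/l/ (between /u/ and /o/) is in the target of rule 1 but the environment (word-finally) is not met → [l].
/o/ (between /l/ and /t/): rule 4 targets it, but not before a nasal consonant → unchanged [o].
/t/ meets the environment for rule 2 (immediately before a stressed vowel) → [tʰ].
/e/ — between /t/ and /t/; rule 4 does not apply here → [e].
/t/ (between /e/ and /a/) is in the target of rule 2 but the environment (immediately before a stressed vowel) is not met → [t].
/a/ — between /t/ and /m/, before a nasal consonant — surfaces as [ã] (rule 4).
/m/ (word-final): no rule targets it → [m].

[muloˈtʰetãm]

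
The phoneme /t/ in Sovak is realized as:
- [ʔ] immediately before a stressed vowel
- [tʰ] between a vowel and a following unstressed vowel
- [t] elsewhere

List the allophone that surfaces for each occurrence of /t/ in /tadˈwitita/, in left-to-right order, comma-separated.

[t], [tʰ], [tʰ]

Occurrence 1 (position 1): no conditioning environment matches → elsewhere allophone [t].
Occurrence 2 (position 6): between a vowel and a following unstressed vowel → [tʰ].
Occurrence 3 (position 8): between a vowel and a following unstressed vowel → [tʰ].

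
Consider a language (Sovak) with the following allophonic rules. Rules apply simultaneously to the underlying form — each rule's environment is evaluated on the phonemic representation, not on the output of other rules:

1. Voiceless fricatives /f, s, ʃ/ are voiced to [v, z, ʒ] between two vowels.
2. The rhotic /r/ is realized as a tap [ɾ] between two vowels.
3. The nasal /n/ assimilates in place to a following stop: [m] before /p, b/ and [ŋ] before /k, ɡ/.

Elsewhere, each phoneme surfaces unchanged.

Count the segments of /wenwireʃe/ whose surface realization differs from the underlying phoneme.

2

Segments that undergo a rule: /r/ → [ɾ] (rule 2); /ʃ/ → [ʒ] (rule 1).
All other segments surface unchanged.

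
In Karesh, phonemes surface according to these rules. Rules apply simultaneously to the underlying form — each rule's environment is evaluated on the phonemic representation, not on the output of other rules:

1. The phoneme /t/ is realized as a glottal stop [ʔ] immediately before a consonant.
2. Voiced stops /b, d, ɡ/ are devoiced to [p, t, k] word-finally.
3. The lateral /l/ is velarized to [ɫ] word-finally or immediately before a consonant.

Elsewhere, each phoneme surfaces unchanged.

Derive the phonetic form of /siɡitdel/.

/s/ stays [s].
/i/ (between /s/ and /ɡ/): no rule targets it → [i].
/ɡ/ (between /i/ and /i/) fails the environment for rule 2, so it stays [ɡ].
/i/ stays [i].
/t/ (between /i/ and /d/) occurs immediately before a consonant → [ʔ] by rule 1.
/d/ — between /t/ and /e/; rule 2 does not apply here → [d].
/e/ stays [e].
/l/ (word-final): word-finally or immediately before a consonant, so rule 3 applies → [ɫ].

[siɡiʔdeɫ]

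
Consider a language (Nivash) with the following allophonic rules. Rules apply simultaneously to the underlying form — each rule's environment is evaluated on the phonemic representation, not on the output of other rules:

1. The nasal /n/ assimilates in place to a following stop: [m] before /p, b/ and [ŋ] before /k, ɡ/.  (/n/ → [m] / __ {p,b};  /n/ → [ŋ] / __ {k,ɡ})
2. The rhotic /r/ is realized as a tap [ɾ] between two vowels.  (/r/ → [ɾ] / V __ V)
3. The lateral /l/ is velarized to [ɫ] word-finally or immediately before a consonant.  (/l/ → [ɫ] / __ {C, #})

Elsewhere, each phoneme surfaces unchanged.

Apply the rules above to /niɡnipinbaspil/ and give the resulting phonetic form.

[niɡnipimbaspiɫ]

/n/ (word-initial) is in the target of rule 1 but the environment (before a labial or velar stop) is not met → [n].
/i/ (between /n/ and /ɡ/): no rule targets it → [i].
/ɡ/ (between /i/ and /n/) is unaffected → [ɡ].
/n/ (between /ɡ/ and /i/) is in the target of rule 1 but the environment (before a labial or velar stop) is not met → [n].
/i/ (between /n/ and /p/) is unaffected → [i].
/p/ (between /i/ and /i/) is unaffected → [p].
/i/ stays [i].
/n/ — between /i/ and /b/, before a labial or velar stop — surfaces as [m] (rule 1).
/b/ stays [b].
/a/ — not in any rule's target class → [a].
/s/ — not in any rule's target class → [s].
/p/ (between /s/ and /i/) is unaffected → [p].
/i/ — not in any rule's target class → [i].
/l/ (word-final) occurs word-finally or immediately before a consonant → [ɫ] by rule 3.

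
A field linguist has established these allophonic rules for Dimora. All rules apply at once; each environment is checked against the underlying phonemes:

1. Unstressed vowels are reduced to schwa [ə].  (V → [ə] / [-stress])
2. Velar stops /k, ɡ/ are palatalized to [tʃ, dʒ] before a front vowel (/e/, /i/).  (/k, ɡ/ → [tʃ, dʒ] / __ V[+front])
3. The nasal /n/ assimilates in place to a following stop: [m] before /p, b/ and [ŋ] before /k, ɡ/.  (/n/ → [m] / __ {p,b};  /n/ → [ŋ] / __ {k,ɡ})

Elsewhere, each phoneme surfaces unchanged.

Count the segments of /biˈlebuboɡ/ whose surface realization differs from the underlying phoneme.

Segments that undergo a rule: /i/ → [ə] (rule 1); /u/ → [ə] (rule 1); /o/ → [ə] (rule 1).
All other segments surface unchanged.

3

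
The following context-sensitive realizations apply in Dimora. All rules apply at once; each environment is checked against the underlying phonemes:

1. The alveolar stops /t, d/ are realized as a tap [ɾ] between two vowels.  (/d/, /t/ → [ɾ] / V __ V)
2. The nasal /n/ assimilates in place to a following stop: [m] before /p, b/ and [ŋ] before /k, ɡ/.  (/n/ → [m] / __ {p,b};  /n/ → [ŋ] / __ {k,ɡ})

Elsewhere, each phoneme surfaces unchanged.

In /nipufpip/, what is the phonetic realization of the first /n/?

[n]

/n/ (word-initial) is in the target of rule 2 but the environment (before a labial or velar stop) is not met → [n].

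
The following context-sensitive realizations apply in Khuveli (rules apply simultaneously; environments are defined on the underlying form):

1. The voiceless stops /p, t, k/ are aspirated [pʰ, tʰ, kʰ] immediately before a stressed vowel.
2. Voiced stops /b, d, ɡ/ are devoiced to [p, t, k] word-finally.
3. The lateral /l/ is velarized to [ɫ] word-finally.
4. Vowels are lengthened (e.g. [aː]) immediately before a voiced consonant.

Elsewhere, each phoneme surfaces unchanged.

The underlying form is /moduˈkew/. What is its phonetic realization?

[moːduˈkʰeːw]

/m/ — not in any rule's target class → [m].
/o/ — between /m/ and /d/, before a voiced consonant — surfaces as [oː] (rule 4).
/d/ (between /o/ and /u/) fails the environment for rule 2, so it stays [d].
/u/ — between /d/ and /k/; rule 4 does not apply here → [u].
/k/ (between /u/ and /e/) occurs immediately before a stressed vowel → [kʰ] by rule 1.
/e/ meets the environment for rule 4 (before a voiced consonant) → [eː].
/w/ (word-final): no rule targets it → [w].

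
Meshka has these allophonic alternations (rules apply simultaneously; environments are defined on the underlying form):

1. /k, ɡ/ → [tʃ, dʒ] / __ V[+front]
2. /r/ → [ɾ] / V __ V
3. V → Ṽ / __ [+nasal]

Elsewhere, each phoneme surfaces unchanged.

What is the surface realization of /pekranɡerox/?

/p/ — not in any rule's target class → [p].
/e/ — between /p/ and /k/; rule 3 does not apply here → [e].
/k/ — between /e/ and /r/; rule 1 does not apply here → [k].
/r/ (between /k/ and /a/) fails the environment for rule 2, so it stays [r].
Rule 3 applies to /a/ (between /r/ and /n/: before a nasal consonant) → [ã].
/n/ (between /a/ and /ɡ/): no rule targets it → [n].
/ɡ/ meets the environment for rule 1 (before a front vowel) → [dʒ].
/e/ (between /ɡ/ and /r/): rule 3 targets it, but not before a nasal consonant → unchanged [e].
Rule 2 applies to /r/ (between /e/ and /o/: between two vowels) → [ɾ].
/o/ (between /r/ and /x/) is in the target of rule 3 but the environment (before a nasal consonant) is not met → [o].
/x/ stays [x].

[pekrãndʒeɾox]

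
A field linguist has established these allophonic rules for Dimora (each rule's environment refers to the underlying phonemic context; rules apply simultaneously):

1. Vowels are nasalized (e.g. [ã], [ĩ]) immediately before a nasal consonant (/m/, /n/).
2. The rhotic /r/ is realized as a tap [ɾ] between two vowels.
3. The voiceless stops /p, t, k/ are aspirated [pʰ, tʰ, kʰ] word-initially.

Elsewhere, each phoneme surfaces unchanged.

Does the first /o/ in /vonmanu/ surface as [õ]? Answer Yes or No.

Rule 1 applies to /o/ (between /v/ and /n/: before a nasal consonant) → [õ].
The actual realization is [õ], which matches [õ].

Yes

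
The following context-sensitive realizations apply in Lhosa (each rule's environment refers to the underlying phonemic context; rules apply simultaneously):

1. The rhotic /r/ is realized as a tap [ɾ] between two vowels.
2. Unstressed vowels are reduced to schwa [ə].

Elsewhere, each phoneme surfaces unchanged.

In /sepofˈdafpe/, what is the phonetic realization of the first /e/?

/e/ (between /s/ and /p/): in an unstressed syllable, so rule 2 applies → [ə].

[ə]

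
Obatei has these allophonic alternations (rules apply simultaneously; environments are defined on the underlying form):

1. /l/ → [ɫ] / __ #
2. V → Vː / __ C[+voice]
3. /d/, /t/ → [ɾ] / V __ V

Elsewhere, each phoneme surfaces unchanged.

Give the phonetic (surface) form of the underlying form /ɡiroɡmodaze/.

[ɡiːroːɡmoːɾaːze]

/ɡ/ — not in any rule's target class → [ɡ].
Rule 2 applies to /i/ (between /ɡ/ and /r/: before a voiced consonant) → [iː].
/r/ (between /i/ and /o/): no rule targets it → [r].
/o/ (between /r/ and /ɡ/): before a voiced consonant, so rule 2 applies → [oː].
/ɡ/ (between /o/ and /m/) is unaffected → [ɡ].
/m/ (between /ɡ/ and /o/): no rule targets it → [m].
Rule 2 applies to /o/ (between /m/ and /d/: before a voiced consonant) → [oː].
/d/ (between /o/ and /a/): between two vowels, so rule 3 applies → [ɾ].
/a/ (between /d/ and /z/) occurs before a voiced consonant → [aː] by rule 2.
/z/ — not in any rule's target class → [z].
/e/ (word-final): rule 2 targets it, but not before a voiced consonant → unchanged [e].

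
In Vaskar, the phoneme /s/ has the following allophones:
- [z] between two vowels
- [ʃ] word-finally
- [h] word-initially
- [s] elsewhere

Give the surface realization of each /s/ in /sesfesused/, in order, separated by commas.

Occurrence 1 (position 1): word-initially → [h].
Occurrence 2 (position 3): no conditioning environment matches → elsewhere allophone [s].
Occurrence 3 (position 6): between two vowels → [z].
Occurrence 4 (position 8): between two vowels → [z].

[h], [s], [z], [z]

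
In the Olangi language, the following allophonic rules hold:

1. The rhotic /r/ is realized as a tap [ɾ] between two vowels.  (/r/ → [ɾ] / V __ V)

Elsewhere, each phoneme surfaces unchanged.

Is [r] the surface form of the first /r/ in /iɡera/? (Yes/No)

/r/ — between /e/ and /a/, between two vowels — surfaces as [ɾ] (rule 1).
The actual realization is [ɾ], not [r].

No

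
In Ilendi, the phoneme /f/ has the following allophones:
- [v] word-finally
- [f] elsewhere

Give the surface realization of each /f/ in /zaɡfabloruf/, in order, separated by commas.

[f], [v]

Occurrence 1 (position 4): no conditioning environment matches → elsewhere allophone [f].
Occurrence 2 (position 11): word-finally → [v].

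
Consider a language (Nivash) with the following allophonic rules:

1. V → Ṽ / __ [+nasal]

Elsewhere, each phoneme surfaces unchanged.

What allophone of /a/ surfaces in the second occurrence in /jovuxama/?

[a]

/a/ (word-final): rule 1 targets it, but not before a nasal consonant → unchanged [a].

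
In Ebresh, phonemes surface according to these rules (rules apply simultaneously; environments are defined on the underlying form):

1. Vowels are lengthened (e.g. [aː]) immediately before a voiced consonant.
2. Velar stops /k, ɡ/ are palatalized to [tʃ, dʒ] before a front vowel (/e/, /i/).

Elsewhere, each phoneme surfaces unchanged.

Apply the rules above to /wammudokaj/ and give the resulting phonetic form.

/a/ — between /w/ and /m/, before a voiced consonant — surfaces as [aː] (rule 1).
/u/ (between /m/ and /d/) occurs before a voiced consonant → [uː] by rule 1.
/o/ (between /d/ and /k/): rule 1 targets it, but not before a voiced consonant → unchanged [o].
/k/ — between /o/ and /a/; rule 2 does not apply here → [k].
/a/ — between /k/ and /j/, before a voiced consonant — surfaces as [aː] (rule 1).

[waːmmuːdokaːj]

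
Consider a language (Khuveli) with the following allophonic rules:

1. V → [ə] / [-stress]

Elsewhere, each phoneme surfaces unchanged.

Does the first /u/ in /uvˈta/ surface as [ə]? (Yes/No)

/u/ (word-initial): in an unstressed syllable, so rule 1 applies → [ə].
The actual realization is [ə], which matches [ə].

Yes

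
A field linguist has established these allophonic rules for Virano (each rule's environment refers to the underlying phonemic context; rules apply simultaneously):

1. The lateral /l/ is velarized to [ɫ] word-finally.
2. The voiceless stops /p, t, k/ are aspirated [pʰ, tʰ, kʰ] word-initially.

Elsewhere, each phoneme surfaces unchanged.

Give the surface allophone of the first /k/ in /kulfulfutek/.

/k/ (word-initial) occurs word-initially → [kʰ] by rule 2.

[kʰ]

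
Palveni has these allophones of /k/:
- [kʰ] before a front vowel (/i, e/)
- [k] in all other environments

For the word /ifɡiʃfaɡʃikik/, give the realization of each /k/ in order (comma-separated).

Occurrence 1 (position 11): before a front vowel (/i, e/) → [kʰ].
Occurrence 2 (position 13): no conditioning environment matches → elsewhere allophone [k].

[kʰ], [k]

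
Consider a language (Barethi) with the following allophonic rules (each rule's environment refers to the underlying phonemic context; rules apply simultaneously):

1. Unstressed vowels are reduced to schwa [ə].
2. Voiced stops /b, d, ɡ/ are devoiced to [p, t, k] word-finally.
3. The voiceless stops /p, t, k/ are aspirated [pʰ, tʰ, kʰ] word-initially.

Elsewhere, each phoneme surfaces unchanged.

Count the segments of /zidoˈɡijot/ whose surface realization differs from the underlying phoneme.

3

Segments that undergo a rule: /i/ → [ə] (rule 1); /o/ → [ə] (rule 1); /o/ → [ə] (rule 1).
All other segments surface unchanged.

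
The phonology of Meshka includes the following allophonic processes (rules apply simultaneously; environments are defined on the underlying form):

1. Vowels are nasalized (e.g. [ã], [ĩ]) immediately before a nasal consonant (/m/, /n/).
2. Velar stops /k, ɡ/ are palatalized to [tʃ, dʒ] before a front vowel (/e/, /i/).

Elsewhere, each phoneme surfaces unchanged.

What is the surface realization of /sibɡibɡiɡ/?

/i/ (between /s/ and /b/): rule 1 targets it, but not before a nasal consonant → unchanged [i].
/ɡ/ (between /b/ and /i/) occurs before a front vowel → [dʒ] by rule 2.
/i/ (between /ɡ/ and /b/) fails the environment for rule 1, so it stays [i].
/ɡ/ (between /b/ and /i/) occurs before a front vowel → [dʒ] by rule 2.
/i/ (between /ɡ/ and /ɡ/): rule 1 targets it, but not before a nasal consonant → unchanged [i].
/ɡ/ (word-final) fails the environment for rule 2, so it stays [ɡ].

[sibdʒibdʒiɡ]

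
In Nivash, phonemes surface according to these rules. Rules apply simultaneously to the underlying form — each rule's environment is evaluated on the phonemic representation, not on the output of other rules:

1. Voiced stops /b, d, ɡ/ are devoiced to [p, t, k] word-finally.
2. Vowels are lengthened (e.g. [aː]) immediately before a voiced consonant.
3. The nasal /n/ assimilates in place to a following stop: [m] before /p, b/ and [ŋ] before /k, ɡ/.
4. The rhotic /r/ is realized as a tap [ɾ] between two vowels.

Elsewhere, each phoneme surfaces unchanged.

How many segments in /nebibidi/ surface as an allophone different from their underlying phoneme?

3

Segments that undergo a rule: /e/ → [eː] (rule 2); /i/ → [iː] (rule 2); /i/ → [iː] (rule 2).
All other segments surface unchanged.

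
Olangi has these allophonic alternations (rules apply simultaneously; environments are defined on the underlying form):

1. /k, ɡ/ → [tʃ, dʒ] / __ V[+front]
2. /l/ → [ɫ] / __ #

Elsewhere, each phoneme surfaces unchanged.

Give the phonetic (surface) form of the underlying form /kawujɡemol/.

[kawujdʒemoɫ]

/k/ (word-initial) is in the target of rule 1 but the environment (before a front vowel) is not met → [k].
/ɡ/ — between /j/ and /e/, before a front vowel — surfaces as [dʒ] (rule 1).
/l/ (word-final): word-finally, so rule 2 applies → [ɫ].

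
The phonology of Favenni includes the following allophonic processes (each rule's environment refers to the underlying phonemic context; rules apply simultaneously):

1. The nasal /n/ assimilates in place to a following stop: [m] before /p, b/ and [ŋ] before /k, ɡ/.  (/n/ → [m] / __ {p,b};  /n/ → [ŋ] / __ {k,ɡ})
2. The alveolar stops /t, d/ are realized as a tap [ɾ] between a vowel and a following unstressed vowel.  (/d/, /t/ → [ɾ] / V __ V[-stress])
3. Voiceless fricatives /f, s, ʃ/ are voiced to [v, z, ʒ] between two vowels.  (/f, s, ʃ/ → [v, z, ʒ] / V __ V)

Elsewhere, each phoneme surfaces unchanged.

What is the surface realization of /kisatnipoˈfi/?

/k/ (word-initial): no rule targets it → [k].
/i/ (between /k/ and /s/): no rule targets it → [i].
/s/ (between /i/ and /a/): between two vowels, so rule 3 applies → [z].
/a/ (between /s/ and /t/): no rule targets it → [a].
/t/ (between /a/ and /n/): rule 2 targets it, but not between a vowel and a following unstressed vowel → unchanged [t].
/n/ (between /t/ and /i/): rule 1 targets it, but not before a labial or velar stop → unchanged [n].
/i/ (between /n/ and /p/) is unaffected → [i].
/p/ (between /i/ and /o/) is unaffected → [p].
/o/ (between /p/ and /f/): no rule targets it → [o].
/f/ meets the environment for rule 3 (between two vowels) → [v].
/i/ (word-final): no rule targets it → [i].

[kizatnipoˈvi]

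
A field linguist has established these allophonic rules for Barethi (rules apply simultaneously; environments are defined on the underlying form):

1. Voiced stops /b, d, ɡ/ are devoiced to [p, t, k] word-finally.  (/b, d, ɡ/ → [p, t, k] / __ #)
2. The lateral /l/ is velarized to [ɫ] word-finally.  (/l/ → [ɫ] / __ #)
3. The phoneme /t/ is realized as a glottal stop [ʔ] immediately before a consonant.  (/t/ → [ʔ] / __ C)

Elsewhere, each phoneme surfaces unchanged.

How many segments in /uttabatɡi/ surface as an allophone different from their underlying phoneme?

Segments that undergo a rule: /t/ → [ʔ] (rule 3); /t/ → [ʔ] (rule 3).
All other segments surface unchanged.

2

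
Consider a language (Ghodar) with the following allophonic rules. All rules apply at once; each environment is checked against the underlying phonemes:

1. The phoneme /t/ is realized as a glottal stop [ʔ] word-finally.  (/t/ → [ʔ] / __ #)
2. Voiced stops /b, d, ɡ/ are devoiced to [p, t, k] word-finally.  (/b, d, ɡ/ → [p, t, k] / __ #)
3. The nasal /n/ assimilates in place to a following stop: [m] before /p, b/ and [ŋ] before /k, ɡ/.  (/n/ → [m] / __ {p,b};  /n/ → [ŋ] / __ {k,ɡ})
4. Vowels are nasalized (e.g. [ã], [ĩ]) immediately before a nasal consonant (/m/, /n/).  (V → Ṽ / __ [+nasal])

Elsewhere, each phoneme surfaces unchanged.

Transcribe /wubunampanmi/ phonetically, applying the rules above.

/u/ (between /w/ and /b/): rule 4 targets it, but not before a nasal consonant → unchanged [u].
/b/ — between /u/ and /u/; rule 2 does not apply here → [b].
Rule 4 applies to /u/ (between /b/ and /n/: before a nasal consonant) → [ũ].
/n/ — between /u/ and /a/; rule 3 does not apply here → [n].
/a/ — between /n/ and /m/, before a nasal consonant — surfaces as [ã] (rule 4).
/a/ (between /p/ and /n/) occurs before a nasal consonant → [ã] by rule 4.
/n/ (between /a/ and /m/) is in the target of rule 3 but the environment (before a labial or velar stop) is not met → [n].
/i/ (word-final): rule 4 targets it, but not before a nasal consonant → unchanged [i].

[wubũnãmpãnmi]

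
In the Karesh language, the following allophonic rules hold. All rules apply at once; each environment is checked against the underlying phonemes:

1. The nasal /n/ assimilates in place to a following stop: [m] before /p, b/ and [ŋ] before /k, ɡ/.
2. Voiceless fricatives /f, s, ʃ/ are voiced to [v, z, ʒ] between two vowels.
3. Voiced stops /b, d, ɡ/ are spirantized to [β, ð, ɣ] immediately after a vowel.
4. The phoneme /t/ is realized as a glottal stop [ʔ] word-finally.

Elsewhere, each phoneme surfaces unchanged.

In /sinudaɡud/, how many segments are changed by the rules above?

3

Segments that undergo a rule: /d/ → [ð] (rule 3); /ɡ/ → [ɣ] (rule 3); /d/ → [ð] (rule 3).
All other segments surface unchanged.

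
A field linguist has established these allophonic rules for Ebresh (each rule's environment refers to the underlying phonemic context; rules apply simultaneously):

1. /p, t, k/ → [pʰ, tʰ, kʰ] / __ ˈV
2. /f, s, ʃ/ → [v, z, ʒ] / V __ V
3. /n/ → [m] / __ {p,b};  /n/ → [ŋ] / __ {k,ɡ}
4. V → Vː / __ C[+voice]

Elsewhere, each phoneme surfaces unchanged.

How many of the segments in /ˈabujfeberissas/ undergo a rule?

Segments that undergo a rule: /a/ → [aː] (rule 4); /u/ → [uː] (rule 4); /e/ → [eː] (rule 4); /e/ → [eː] (rule 4).
All other segments surface unchanged.

4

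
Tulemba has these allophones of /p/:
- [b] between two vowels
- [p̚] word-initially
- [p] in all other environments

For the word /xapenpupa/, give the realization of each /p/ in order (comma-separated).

Occurrence 1 (position 3): between two vowels → [b].
Occurrence 2 (position 6): no conditioning environment matches → elsewhere allophone [p].
Occurrence 3 (position 8): between two vowels → [b].

[b], [p], [b]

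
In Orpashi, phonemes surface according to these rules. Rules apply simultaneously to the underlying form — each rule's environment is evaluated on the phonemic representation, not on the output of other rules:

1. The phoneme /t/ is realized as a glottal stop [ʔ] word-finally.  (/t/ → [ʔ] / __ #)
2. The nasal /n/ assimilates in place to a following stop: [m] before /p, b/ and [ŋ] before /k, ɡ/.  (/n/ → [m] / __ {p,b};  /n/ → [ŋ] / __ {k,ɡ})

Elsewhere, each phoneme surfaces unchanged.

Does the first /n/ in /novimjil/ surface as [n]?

/n/ (word-initial): rule 2 targets it, but not before a labial or velar stop → unchanged [n].
The actual realization is [n], which matches [n].

Yes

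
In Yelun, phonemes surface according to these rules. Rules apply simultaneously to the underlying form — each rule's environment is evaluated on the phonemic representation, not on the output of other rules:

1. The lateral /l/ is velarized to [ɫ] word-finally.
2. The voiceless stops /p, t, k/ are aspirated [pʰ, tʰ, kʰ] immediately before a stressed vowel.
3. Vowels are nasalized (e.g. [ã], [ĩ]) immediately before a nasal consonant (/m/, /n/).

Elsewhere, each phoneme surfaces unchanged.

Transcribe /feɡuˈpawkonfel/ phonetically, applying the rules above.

/f/ — not in any rule's target class → [f].
/e/ (between /f/ and /ɡ/): rule 3 targets it, but not before a nasal consonant → unchanged [e].
/ɡ/ (between /e/ and /u/) is unaffected → [ɡ].
/u/ (between /ɡ/ and /p/) is in the target of rule 3 but the environment (before a nasal consonant) is not met → [u].
Rule 2 applies to /p/ (between /u/ and /a/: immediately before a stressed vowel) → [pʰ].
/a/ — between /p/ and /w/; rule 3 does not apply here → [a].
/w/ stays [w].
/k/ (between /w/ and /o/) is in the target of rule 2 but the environment (immediately before a stressed vowel) is not met → [k].
/o/ (between /k/ and /n/) occurs before a nasal consonant → [õ] by rule 3.
/n/ (between /o/ and /f/) is unaffected → [n].
/f/ stays [f].
/e/ (between /f/ and /l/) is in the target of rule 3 but the environment (before a nasal consonant) is not met → [e].
/l/ meets the environment for rule 1 (word-finally) → [ɫ].

[feɡuˈpʰawkõnfeɫ]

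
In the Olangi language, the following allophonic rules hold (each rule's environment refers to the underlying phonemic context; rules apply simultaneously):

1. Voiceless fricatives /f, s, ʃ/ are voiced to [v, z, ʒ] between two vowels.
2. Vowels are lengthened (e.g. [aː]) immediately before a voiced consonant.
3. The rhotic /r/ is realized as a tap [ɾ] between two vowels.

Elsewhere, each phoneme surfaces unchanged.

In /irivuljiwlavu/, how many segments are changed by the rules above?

6

Segments that undergo a rule: /i/ → [iː] (rule 2); /r/ → [ɾ] (rule 3); /i/ → [iː] (rule 2); /u/ → [uː] (rule 2); /i/ → [iː] (rule 2); /a/ → [aː] (rule 2).
All other segments surface unchanged.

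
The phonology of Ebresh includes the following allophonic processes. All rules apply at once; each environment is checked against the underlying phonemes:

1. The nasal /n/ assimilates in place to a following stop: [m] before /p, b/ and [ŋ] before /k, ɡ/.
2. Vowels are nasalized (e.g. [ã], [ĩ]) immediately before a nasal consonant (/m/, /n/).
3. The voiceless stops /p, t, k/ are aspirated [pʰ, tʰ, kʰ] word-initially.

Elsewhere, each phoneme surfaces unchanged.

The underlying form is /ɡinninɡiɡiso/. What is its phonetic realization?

[ɡĩnnĩŋɡiɡiso]

/ɡ/ (word-initial): no rule targets it → [ɡ].
/i/ (between /ɡ/ and /n/) occurs before a nasal consonant → [ĩ] by rule 2.
/n/ (between /i/ and /n/): rule 1 targets it, but not before a labial or velar stop → unchanged [n].
/n/ (between /n/ and /i/) fails the environment for rule 1, so it stays [n].
/i/ meets the environment for rule 2 (before a nasal consonant) → [ĩ].
/n/ meets the environment for rule 1 (before a labial or velar stop) → [ŋ].
/ɡ/ (between /n/ and /i/) is unaffected → [ɡ].
/i/ (between /ɡ/ and /ɡ/) fails the environment for rule 2, so it stays [i].
/ɡ/ stays [ɡ].
/i/ (between /ɡ/ and /s/): rule 2 targets it, but not before a nasal consonant → unchanged [i].
/s/ (between /i/ and /o/): no rule targets it → [s].
/o/ — word-final; rule 2 does not apply here → [o].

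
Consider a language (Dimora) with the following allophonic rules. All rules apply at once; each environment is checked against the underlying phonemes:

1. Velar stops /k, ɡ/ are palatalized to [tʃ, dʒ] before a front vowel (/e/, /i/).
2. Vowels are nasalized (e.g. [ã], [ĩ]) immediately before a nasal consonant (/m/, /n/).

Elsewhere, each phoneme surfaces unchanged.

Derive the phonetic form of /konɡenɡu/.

[kõndʒẽnɡu]

/k/ (word-initial) is in the target of rule 1 but the environment (before a front vowel) is not met → [k].
/o/ — between /k/ and /n/, before a nasal consonant — surfaces as [õ] (rule 2).
/n/ (between /o/ and /ɡ/): no rule targets it → [n].
/ɡ/ — between /n/ and /e/, before a front vowel — surfaces as [dʒ] (rule 1).
/e/ — between /ɡ/ and /n/, before a nasal consonant — surfaces as [ẽ] (rule 2).
/n/ (between /e/ and /ɡ/): no rule targets it → [n].
/ɡ/ — between /n/ and /u/; rule 1 does not apply here → [ɡ].
/u/ (word-final) fails the environment for rule 2, so it stays [u].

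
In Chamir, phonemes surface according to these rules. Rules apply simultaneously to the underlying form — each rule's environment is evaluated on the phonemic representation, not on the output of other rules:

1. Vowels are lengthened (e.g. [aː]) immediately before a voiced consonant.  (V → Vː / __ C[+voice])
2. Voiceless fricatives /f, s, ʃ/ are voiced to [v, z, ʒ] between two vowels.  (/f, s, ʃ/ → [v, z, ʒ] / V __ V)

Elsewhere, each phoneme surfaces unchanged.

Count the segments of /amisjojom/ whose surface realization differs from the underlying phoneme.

Segments that undergo a rule: /a/ → [aː] (rule 1); /o/ → [oː] (rule 1); /o/ → [oː] (rule 1).
All other segments surface unchanged.

3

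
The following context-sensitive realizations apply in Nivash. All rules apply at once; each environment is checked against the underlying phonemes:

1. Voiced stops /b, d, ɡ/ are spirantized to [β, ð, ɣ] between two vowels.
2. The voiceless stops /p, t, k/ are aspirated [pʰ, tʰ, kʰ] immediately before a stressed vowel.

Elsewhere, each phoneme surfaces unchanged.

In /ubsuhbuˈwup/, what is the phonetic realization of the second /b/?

[b]

/b/ — between /h/ and /u/; rule 1 does not apply here → [b].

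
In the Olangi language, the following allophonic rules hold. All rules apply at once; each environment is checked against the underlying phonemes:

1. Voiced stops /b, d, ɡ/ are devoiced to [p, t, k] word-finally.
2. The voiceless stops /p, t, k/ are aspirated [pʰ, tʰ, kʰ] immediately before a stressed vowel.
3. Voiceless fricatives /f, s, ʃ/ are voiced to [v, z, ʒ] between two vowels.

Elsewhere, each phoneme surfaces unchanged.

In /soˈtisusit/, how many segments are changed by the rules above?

Segments that undergo a rule: /t/ → [tʰ] (rule 2); /s/ → [z] (rule 3); /s/ → [z] (rule 3).
All other segments surface unchanged.

3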